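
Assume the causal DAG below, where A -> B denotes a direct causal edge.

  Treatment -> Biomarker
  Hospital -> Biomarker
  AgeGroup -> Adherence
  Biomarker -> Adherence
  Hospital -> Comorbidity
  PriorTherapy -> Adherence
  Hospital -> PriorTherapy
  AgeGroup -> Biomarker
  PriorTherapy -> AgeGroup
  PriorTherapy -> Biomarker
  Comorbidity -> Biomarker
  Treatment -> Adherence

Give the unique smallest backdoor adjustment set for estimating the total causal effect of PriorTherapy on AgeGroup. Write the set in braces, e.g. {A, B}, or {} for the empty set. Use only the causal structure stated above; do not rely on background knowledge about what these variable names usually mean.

{}

Variables eligible for adjustment (non-descendants of PriorTherapy, excluding PriorTherapy and AgeGroup): {Comorbidity, Hospital, Treatment}.
Backdoor paths from PriorTherapy to AgeGroup:
  P1: PriorTherapy <- Hospital -> Comorbidity -> Biomarker <- AgeGroup
  P2: PriorTherapy <- Hospital -> Comorbidity -> Biomarker <- Treatment -> Adherence <- AgeGroup
  P3: PriorTherapy <- Hospital -> Comorbidity -> Biomarker -> Adherence <- AgeGroup
  P4: PriorTherapy <- Hospital -> Biomarker <- AgeGroup
  P5: PriorTherapy <- Hospital -> Biomarker <- Treatment -> Adherence <- AgeGroup
  P6: PriorTherapy <- Hospital -> Biomarker -> Adherence <- AgeGroup
Each backdoor path contains an unconditioned collider, so every path is already blocked with the empty conditioning set:
  P1: blocked at collider Biomarker (neither it nor any descendant is in the conditioning set).
  P2: blocked at collider Biomarker (neither it nor any descendant is in the conditioning set).
  P3: blocked at collider Adherence (neither it nor any descendant is in the conditioning set).
  P4: blocked at collider Biomarker (neither it nor any descendant is in the conditioning set).
  P5: blocked at collider Biomarker (neither it nor any descendant is in the conditioning set).
  P6: blocked at collider Adherence (neither it nor any descendant is in the conditioning set).
The empty set is therefore the unique smallest valid set.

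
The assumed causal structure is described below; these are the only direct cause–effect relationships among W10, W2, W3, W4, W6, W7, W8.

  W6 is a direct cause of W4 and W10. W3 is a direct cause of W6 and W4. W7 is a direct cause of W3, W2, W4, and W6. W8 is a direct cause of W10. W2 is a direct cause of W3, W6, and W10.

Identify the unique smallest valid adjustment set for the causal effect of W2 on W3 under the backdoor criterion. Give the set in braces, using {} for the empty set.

{W7}

Variables eligible for adjustment (non-descendants of W2, excluding W2 and W3): {W7, W8}.
Backdoor paths from W2 to W3:
  P1: W2 <- W7 -> W3
  P2: W2 <- W7 -> W6 <- W3
  P3: W2 <- W7 -> W6 -> W4 <- W3
  P4: W2 <- W7 -> W4 <- W3
  P5: W2 <- W7 -> W4 <- W6 <- W3
The empty set is not sufficient: P1 (W2 <- W7 -> W3) has no collider blocking it and no conditioned non-collider, so it is open.
Try {W7}:
  P1: blocked at fork node W7 ∈ conditioning set.
  P2: blocked at fork node W7 ∈ conditioning set.
  P3: blocked at fork node W7 ∈ conditioning set.
  P4: blocked at fork node W7 ∈ conditioning set.
  P5: blocked at fork node W7 ∈ conditioning set.
{W7} contains no descendant of W2 and blocks every backdoor path.
No other singleton works — e.g. {W8} leaves P1 open — so {W7} is the unique smallest valid adjustment set.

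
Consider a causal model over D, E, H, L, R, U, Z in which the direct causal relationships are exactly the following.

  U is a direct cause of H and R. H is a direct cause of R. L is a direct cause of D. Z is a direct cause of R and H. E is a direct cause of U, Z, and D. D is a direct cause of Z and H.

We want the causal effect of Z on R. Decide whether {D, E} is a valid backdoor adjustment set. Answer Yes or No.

Backdoor paths from Z to R (paths whose first edge points into Z):
  P1: Z <- E -> U -> H -> R
  P2: Z <- E -> U -> R
  P3: Z <- E -> D -> H <- U -> R
  P4: Z <- E -> D -> H -> R
  P5: Z <- D <- E -> U -> H -> R
  P6: Z <- D <- E -> U -> R
  P7: Z <- D -> H <- U -> R
  P8: Z <- D -> H -> R
Condition 1 (no descendant of Z in the set): holds — descendants of Z are {H, R}; none are in {D, E}.
Condition 2 (every backdoor path blocked by {D, E}):
  P1: blocked at fork node E ∈ conditioning set.
  P2: blocked at fork node E ∈ conditioning set.
  P3: blocked at fork node E ∈ conditioning set.
  P4: blocked at fork node E ∈ conditioning set.
  P5: blocked at chain node D ∈ conditioning set.
  P6: blocked at chain node D ∈ conditioning set.
  P7: blocked at fork node D ∈ conditioning set.
  P8: blocked at fork node D ∈ conditioning set.
{D, E} satisfies the backdoor criterion.

Yes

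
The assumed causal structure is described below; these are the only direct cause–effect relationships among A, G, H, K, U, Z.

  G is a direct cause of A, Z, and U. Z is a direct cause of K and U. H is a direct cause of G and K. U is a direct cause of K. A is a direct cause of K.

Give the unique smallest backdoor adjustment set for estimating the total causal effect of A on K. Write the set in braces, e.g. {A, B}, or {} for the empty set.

{G}

Variables eligible for adjustment (non-descendants of A, excluding A and K): {G, H, U, Z}.
Backdoor paths from A to K:
  P1: A <- G <- H -> K
  P2: A <- G -> Z -> U -> K
  P3: A <- G -> Z -> K
  P4: A <- G -> U <- Z -> K
  P5: A <- G -> U -> K
The empty set is not sufficient: P1 (A <- G <- H -> K) has no collider blocking it and no conditioned non-collider, so it is open.
Try {G}:
  P1: blocked at chain node G ∈ conditioning set.
  P2: blocked at fork node G ∈ conditioning set.
  P3: blocked at fork node G ∈ conditioning set.
  P4: blocked at fork node G ∈ conditioning set.
  P5: blocked at fork node G ∈ conditioning set.
{G} contains no descendant of A and blocks every backdoor path.
No other singleton works — e.g. {H} leaves P2 open — so {G} is the unique smallest valid adjustment set.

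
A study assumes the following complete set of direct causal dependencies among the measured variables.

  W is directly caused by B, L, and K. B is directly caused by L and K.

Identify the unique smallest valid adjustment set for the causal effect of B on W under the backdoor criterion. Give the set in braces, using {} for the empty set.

Variables eligible for adjustment (non-descendants of B, excluding B and W): {K, L}.
Backdoor paths from B to W:
  P1: B <- K -> W
  P2: B <- L -> W
The empty set is not sufficient: P1 (B <- K -> W) has no collider blocking it and no conditioned non-collider, so it is open.
Try {K, L}:
  P1: blocked at fork node K ∈ conditioning set.
  P2: blocked at fork node L ∈ conditioning set.
{K, L} contains no descendant of B and blocks every backdoor path.
Every element of {K, L} is needed (dropping K leaves P1 open; dropping L leaves P2 open), so no proper subset is valid.
Among all size-2 subsets of the eligible variables, only {K, L} blocks every backdoor path, so it is the unique smallest valid adjustment set.

{K, L}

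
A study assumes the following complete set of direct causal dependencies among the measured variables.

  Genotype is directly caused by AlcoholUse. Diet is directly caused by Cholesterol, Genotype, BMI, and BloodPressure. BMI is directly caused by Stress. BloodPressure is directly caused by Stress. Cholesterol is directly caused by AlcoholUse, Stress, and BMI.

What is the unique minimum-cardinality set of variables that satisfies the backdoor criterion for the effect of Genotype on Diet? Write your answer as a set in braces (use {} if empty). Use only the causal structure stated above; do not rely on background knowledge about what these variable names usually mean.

{AlcoholUse}

Variables eligible for adjustment (non-descendants of Genotype, excluding Genotype and Diet): {AlcoholUse, BMI, BloodPressure, Cholesterol, Stress}.
Backdoor paths from Genotype to Diet:
  P1: Genotype <- AlcoholUse -> Cholesterol <- Stress -> BMI -> Diet
  P2: Genotype <- AlcoholUse -> Cholesterol <- Stress -> BloodPressure -> Diet
  P3: Genotype <- AlcoholUse -> Cholesterol <- BMI <- Stress -> BloodPressure -> Diet
  P4: Genotype <- AlcoholUse -> Cholesterol <- BMI -> Diet
  P5: Genotype <- AlcoholUse -> Cholesterol -> Diet
The empty set is not sufficient: P5 (Genotype <- AlcoholUse -> Cholesterol -> Diet) has no collider blocking it and no conditioned non-collider, so it is open.
Try {AlcoholUse}:
  P1: blocked at fork node AlcoholUse ∈ conditioning set.
  P2: blocked at fork node AlcoholUse ∈ conditioning set.
  P3: blocked at fork node AlcoholUse ∈ conditioning set.
  P4: blocked at fork node AlcoholUse ∈ conditioning set.
  P5: blocked at fork node AlcoholUse ∈ conditioning set.
{AlcoholUse} contains no descendant of Genotype and blocks every backdoor path.
No other singleton works — e.g. {Stress} leaves P5 open — so {AlcoholUse} is the unique smallest valid adjustment set.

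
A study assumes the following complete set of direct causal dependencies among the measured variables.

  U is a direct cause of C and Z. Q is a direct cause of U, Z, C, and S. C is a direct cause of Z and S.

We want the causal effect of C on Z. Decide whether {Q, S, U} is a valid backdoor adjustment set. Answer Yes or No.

No

Backdoor paths from C to Z (paths whose first edge points into C):
  P1: C <- Q -> U -> Z
  P2: C <- Q -> Z
  P3: C <- U <- Q -> Z
  P4: C <- U -> Z
Condition 1 (no descendant of C in the set): FAILS — S is a descendant of C.
Condition 2 (every backdoor path blocked by {Q, S, U}):
  P1: blocked at fork node Q ∈ conditioning set.
  P2: blocked at fork node Q ∈ conditioning set.
  P3: blocked at chain node U ∈ conditioning set.
  P4: blocked at fork node U ∈ conditioning set.
{Q, S, U} does not satisfy the backdoor criterion.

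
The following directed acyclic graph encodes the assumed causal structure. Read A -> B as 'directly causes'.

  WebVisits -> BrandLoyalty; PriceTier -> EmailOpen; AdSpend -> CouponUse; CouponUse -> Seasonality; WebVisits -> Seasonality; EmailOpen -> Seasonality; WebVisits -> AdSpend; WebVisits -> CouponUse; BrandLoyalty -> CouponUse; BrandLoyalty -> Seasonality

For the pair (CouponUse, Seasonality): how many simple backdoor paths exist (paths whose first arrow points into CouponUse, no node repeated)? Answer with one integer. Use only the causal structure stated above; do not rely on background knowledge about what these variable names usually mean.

A backdoor path from CouponUse to Seasonality is any simple undirected path whose first edge points into CouponUse (i.e. leaves CouponUse via a parent).
Parents of CouponUse: {AdSpend, BrandLoyalty, WebVisits}.
Enumerating:
  P1: CouponUse <- WebVisits -> BrandLoyalty -> Seasonality
  P2: CouponUse <- WebVisits -> Seasonality
  P3: CouponUse <- AdSpend <- WebVisits -> BrandLoyalty -> Seasonality
  P4: CouponUse <- AdSpend <- WebVisits -> Seasonality
  P5: CouponUse <- BrandLoyalty <- WebVisits -> Seasonality
  P6: CouponUse <- BrandLoyalty -> Seasonality
That exhausts the simple backdoor paths. Count: 6.

6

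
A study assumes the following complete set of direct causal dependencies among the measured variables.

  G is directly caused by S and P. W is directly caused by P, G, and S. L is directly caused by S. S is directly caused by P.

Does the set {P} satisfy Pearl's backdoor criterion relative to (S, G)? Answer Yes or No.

Yes

Backdoor paths from S to G (paths whose first edge points into S):
  P1: S <- P -> G
  P2: S <- P -> W <- G
Condition 1 (no descendant of S in the set): holds — descendants of S are {G, L, W}; none are in {P}.
Condition 2 (every backdoor path blocked by {P}):
  P1: blocked at fork node P ∈ conditioning set.
  P2: blocked at fork node P ∈ conditioning set.
{P} satisfies the backdoor criterion.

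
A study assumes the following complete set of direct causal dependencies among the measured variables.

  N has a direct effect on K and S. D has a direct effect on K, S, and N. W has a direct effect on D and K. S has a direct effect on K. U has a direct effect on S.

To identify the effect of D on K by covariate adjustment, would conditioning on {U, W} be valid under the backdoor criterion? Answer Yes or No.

Backdoor paths from D to K (paths whose first edge points into D):
  P1: D <- W -> K
Condition 1 (no descendant of D in the set): holds — descendants of D are {K, N, S}; none are in {U, W}.
Condition 2 (every backdoor path blocked by {U, W}):
  P1: blocked at fork node W ∈ conditioning set.
{U, W} satisfies the backdoor criterion.

Yes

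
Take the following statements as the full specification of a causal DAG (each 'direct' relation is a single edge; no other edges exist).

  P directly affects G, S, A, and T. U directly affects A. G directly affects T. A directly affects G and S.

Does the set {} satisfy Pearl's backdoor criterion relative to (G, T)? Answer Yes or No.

No

Backdoor paths from G to T (paths whose first edge points into G):
  P1: G <- P -> T
  P2: G <- A <- P -> T
  P3: G <- A -> S <- P -> T
Condition 1 (no descendant of G in the set): holds — descendants of G are {T}; none are in {}.
Condition 2 (every backdoor path blocked by {}):
  P1: open — no interior node is in the conditioning set.
  P2: open — no interior node is in the conditioning set.
  P3: blocked at collider S (neither it nor any descendant is in the conditioning set).
{} does not satisfy the backdoor criterion.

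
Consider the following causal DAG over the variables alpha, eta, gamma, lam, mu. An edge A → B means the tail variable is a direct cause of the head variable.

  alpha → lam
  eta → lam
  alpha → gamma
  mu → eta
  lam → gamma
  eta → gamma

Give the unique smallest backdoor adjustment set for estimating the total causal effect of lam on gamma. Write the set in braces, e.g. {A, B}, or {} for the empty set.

{alpha, eta}

Variables eligible for adjustment (non-descendants of lam, excluding lam and gamma): {alpha, eta, mu}.
Backdoor paths from lam to gamma:
  P1: lam <- eta -> gamma
  P2: lam <- alpha -> gamma
The empty set is not sufficient: P1 (lam <- eta -> gamma) has no collider blocking it and no conditioned non-collider, so it is open.
Try {alpha, eta}:
  P1: blocked at fork node eta ∈ conditioning set.
  P2: blocked at fork node alpha ∈ conditioning set.
{alpha, eta} contains no descendant of lam and blocks every backdoor path.
Every element of {alpha, eta} is needed (dropping alpha leaves P2 open; dropping eta leaves P1 open), so no proper subset is valid.
Among all size-2 subsets of the eligible variables, only {alpha, eta} blocks every backdoor path, so it is the unique smallest valid adjustment set.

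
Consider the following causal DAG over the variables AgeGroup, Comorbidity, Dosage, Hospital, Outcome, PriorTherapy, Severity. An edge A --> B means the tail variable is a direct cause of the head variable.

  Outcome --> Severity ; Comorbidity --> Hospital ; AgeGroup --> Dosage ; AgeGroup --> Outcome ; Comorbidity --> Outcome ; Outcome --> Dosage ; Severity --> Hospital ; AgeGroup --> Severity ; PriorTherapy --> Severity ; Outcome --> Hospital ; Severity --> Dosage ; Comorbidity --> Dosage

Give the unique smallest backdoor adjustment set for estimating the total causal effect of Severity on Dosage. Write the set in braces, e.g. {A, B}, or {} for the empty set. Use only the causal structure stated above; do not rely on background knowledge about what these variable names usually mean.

Variables eligible for adjustment (non-descendants of Severity, excluding Severity and Dosage): {AgeGroup, Comorbidity, Outcome, PriorTherapy}.
Backdoor paths from Severity to Dosage:
  P1: Severity <- AgeGroup -> Outcome <- Comorbidity -> Dosage
  P2: Severity <- AgeGroup -> Outcome -> Hospital <- Comorbidity -> Dosage
  P3: Severity <- AgeGroup -> Outcome -> Dosage
  P4: Severity <- AgeGroup -> Dosage
  P5: Severity <- Outcome <- AgeGroup -> Dosage
  P6: Severity <- Outcome <- Comorbidity -> Dosage
  P7: Severity <- Outcome -> Hospital <- Comorbidity -> Dosage
  P8: Severity <- Outcome -> Dosage
The empty set is not sufficient: P3 (Severity <- AgeGroup -> Outcome -> Dosage) has no collider blocking it and no conditioned non-collider, so it is open.
Try {AgeGroup, Outcome}:
  P1: blocked at fork node AgeGroup ∈ conditioning set.
  P2: blocked at fork node AgeGroup ∈ conditioning set.
  P3: blocked at fork node AgeGroup ∈ conditioning set.
  P4: blocked at fork node AgeGroup ∈ conditioning set.
  P5: blocked at chain node Outcome ∈ conditioning set.
  P6: blocked at chain node Outcome ∈ conditioning set.
  P7: blocked at fork node Outcome ∈ conditioning set.
  P8: blocked at fork node Outcome ∈ conditioning set.
{AgeGroup, Outcome} contains no descendant of Severity and blocks every backdoor path.
Every element of {AgeGroup, Outcome} is needed (dropping AgeGroup leaves P1 open; dropping Outcome leaves P6 open), so no proper subset is valid.
Among all size-2 subsets of the eligible variables, only {AgeGroup, Outcome} blocks every backdoor path, so it is the unique smallest valid adjustment set.

{AgeGroup, Outcome}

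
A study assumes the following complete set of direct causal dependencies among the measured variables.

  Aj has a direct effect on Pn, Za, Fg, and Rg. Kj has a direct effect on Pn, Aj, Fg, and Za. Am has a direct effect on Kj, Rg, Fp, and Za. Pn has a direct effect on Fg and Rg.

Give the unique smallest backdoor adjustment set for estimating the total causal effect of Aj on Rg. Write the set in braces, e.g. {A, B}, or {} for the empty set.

{Kj}

Variables eligible for adjustment (non-descendants of Aj, excluding Aj and Rg): {Am, Fp, Kj}.
Backdoor paths from Aj to Rg:
  P1: Aj <- Kj <- Am -> Rg
  P2: Aj <- Kj -> Pn -> Rg
  P3: Aj <- Kj -> Fg <- Pn -> Rg
  P4: Aj <- Kj -> Za <- Am -> Rg
The empty set is not sufficient: P1 (Aj <- Kj <- Am -> Rg) has no collider blocking it and no conditioned non-collider, so it is open.
Try {Kj}:
  P1: blocked at chain node Kj ∈ conditioning set.
  P2: blocked at fork node Kj ∈ conditioning set.
  P3: blocked at fork node Kj ∈ conditioning set.
  P4: blocked at fork node Kj ∈ conditioning set.
{Kj} contains no descendant of Aj and blocks every backdoor path.
No other singleton works — e.g. {Am} leaves P2 open — so {Kj} is the unique smallest valid adjustment set.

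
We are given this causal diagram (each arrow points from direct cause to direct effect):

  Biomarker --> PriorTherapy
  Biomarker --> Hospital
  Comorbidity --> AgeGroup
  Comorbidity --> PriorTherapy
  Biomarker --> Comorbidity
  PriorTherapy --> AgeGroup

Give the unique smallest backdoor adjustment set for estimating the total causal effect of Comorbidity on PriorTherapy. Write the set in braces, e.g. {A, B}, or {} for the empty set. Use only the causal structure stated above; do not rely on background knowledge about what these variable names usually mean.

{Biomarker}

Variables eligible for adjustment (non-descendants of Comorbidity, excluding Comorbidity and PriorTherapy): {Biomarker, Hospital}.
Backdoor paths from Comorbidity to PriorTherapy:
  P1: Comorbidity <- Biomarker -> PriorTherapy
The empty set is not sufficient: P1 (Comorbidity <- Biomarker -> PriorTherapy) has no collider blocking it and no conditioned non-collider, so it is open.
Try {Biomarker}:
  P1: blocked at fork node Biomarker ∈ conditioning set.
{Biomarker} contains no descendant of Comorbidity and blocks every backdoor path.
No other singleton works — e.g. {Hospital} leaves P1 open — so {Biomarker} is the unique smallest valid adjustment set.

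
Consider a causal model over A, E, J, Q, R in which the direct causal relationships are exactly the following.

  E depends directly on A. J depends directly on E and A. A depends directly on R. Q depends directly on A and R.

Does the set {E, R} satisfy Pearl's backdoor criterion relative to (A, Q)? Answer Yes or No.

No

Backdoor paths from A to Q (paths whose first edge points into A):
  P1: A <- R -> Q
Condition 1 (no descendant of A in the set): FAILS — E is a descendant of A.
Condition 2 (every backdoor path blocked by {E, R}):
  P1: blocked at fork node R ∈ conditioning set.
{E, R} does not satisfy the backdoor criterion.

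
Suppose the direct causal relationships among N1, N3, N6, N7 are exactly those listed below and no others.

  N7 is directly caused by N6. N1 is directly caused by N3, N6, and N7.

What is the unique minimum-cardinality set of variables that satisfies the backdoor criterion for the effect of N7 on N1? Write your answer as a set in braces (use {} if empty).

Variables eligible for adjustment (non-descendants of N7, excluding N7 and N1): {N3, N6}.
Backdoor paths from N7 to N1:
  P1: N7 <- N6 -> N1
The empty set is not sufficient: P1 (N7 <- N6 -> N1) has no collider blocking it and no conditioned non-collider, so it is open.
Try {N6}:
  P1: blocked at fork node N6 ∈ conditioning set.
{N6} contains no descendant of N7 and blocks every backdoor path.
No other singleton works — e.g. {N3} leaves P1 open — so {N6} is the unique smallest valid adjustment set.

{N6}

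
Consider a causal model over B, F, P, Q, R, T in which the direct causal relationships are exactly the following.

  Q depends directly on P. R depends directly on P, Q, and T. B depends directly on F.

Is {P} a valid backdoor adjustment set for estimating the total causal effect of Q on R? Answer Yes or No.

Yes

Backdoor paths from Q to R (paths whose first edge points into Q):
  P1: Q <- P -> R
Condition 1 (no descendant of Q in the set): holds — descendants of Q are {R}; none are in {P}.
Condition 2 (every backdoor path blocked by {P}):
  P1: blocked at fork node P ∈ conditioning set.
{P} satisfies the backdoor criterion.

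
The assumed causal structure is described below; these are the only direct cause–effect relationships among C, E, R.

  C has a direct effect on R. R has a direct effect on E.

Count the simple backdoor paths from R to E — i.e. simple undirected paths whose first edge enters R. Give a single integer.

0

A backdoor path from R to E is any simple undirected path whose first edge points into R (i.e. leaves R via a parent).
Parents of R: {C}.
No simple path from any parent of R reaches E without revisiting R, so there are no backdoor paths.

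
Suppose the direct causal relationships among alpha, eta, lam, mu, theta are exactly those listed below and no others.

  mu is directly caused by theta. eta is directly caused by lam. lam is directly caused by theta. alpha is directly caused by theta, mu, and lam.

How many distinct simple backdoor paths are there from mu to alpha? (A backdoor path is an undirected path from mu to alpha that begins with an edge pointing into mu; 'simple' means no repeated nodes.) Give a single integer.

2

A backdoor path from mu to alpha is any simple undirected path whose first edge points into mu (i.e. leaves mu via a parent).
Parents of mu: {theta}.
Enumerating:
  P1: mu <- theta -> lam -> alpha
  P2: mu <- theta -> alpha
That exhausts the simple backdoor paths. Count: 2.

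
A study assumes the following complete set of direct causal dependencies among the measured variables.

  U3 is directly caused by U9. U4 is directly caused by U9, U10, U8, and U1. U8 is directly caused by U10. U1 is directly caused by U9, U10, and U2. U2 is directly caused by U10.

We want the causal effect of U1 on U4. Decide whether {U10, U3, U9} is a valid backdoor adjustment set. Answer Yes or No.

Backdoor paths from U1 to U4 (paths whose first edge points into U1):
  P1: U1 <- U10 -> U8 -> U4
  P2: U1 <- U10 -> U4
  P3: U1 <- U9 -> U4
  P4: U1 <- U2 <- U10 -> U8 -> U4
  P5: U1 <- U2 <- U10 -> U4
Condition 1 (no descendant of U1 in the set): holds — descendants of U1 are {U4}; none are in {U10, U3, U9}.
Condition 2 (every backdoor path blocked by {U10, U3, U9}):
  P1: blocked at fork node U10 ∈ conditioning set.
  P2: blocked at fork node U10 ∈ conditioning set.
  P3: blocked at fork node U9 ∈ conditioning set.
  P4: blocked at fork node U10 ∈ conditioning set.
  P5: blocked at fork node U10 ∈ conditioning set.
{U10, U3, U9} satisfies the backdoor criterion.

Yes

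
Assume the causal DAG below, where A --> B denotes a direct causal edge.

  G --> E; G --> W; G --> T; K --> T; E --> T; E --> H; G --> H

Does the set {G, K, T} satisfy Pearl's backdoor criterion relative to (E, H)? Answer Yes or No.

Backdoor paths from E to H (paths whose first edge points into E):
  P1: E <- G -> H
Condition 1 (no descendant of E in the set): FAILS — T is a descendant of E.
Condition 2 (every backdoor path blocked by {G, K, T}):
  P1: blocked at fork node G ∈ conditioning set.
{G, K, T} does not satisfy the backdoor criterion.

No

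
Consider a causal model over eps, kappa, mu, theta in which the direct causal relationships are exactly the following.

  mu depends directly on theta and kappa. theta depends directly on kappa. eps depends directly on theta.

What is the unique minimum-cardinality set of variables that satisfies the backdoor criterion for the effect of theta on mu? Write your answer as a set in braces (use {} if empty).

Variables eligible for adjustment (non-descendants of theta, excluding theta and mu): {kappa}.
Backdoor paths from theta to mu:
  P1: theta <- kappa -> mu
The empty set is not sufficient: P1 (theta <- kappa -> mu) has no collider blocking it and no conditioned non-collider, so it is open.
Try {kappa}:
  P1: blocked at fork node kappa ∈ conditioning set.
{kappa} contains no descendant of theta and blocks every backdoor path.
{kappa} is the unique smallest valid adjustment set.

{kappa}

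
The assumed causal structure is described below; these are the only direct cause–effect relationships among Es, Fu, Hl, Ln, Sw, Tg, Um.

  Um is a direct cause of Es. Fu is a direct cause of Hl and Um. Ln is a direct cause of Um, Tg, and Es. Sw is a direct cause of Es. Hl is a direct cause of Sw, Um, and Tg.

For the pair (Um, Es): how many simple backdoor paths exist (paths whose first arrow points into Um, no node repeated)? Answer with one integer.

A backdoor path from Um to Es is any simple undirected path whose first edge points into Um (i.e. leaves Um via a parent).
Parents of Um: {Fu, Hl, Ln}.
Enumerating:
  P1: Um <- Fu -> Hl -> Sw -> Es
  P2: Um <- Fu -> Hl -> Tg <- Ln -> Es
  P3: Um <- Ln -> Tg <- Hl -> Sw -> Es
  P4: Um <- Ln -> Es
  P5: Um <- Hl -> Sw -> Es
  P6: Um <- Hl -> Tg <- Ln -> Es
That exhausts the simple backdoor paths. Count: 6.

6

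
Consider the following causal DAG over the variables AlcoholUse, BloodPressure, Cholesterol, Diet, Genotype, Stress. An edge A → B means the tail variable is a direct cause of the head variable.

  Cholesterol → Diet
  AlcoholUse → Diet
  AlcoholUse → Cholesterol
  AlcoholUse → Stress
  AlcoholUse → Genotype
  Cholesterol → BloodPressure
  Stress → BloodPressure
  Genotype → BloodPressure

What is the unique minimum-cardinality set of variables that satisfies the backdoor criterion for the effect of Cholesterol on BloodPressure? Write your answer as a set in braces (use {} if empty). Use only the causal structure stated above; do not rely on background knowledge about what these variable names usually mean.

Variables eligible for adjustment (non-descendants of Cholesterol, excluding Cholesterol and BloodPressure): {AlcoholUse, Genotype, Stress}.
Backdoor paths from Cholesterol to BloodPressure:
  P1: Cholesterol <- AlcoholUse -> Genotype -> BloodPressure
  P2: Cholesterol <- AlcoholUse -> Stress -> BloodPressure
The empty set is not sufficient: P1 (Cholesterol <- AlcoholUse -> Genotype -> BloodPressure) has no collider blocking it and no conditioned non-collider, so it is open.
Try {AlcoholUse}:
  P1: blocked at fork node AlcoholUse ∈ conditioning set.
  P2: blocked at fork node AlcoholUse ∈ conditioning set.
{AlcoholUse} contains no descendant of Cholesterol and blocks every backdoor path.
No other singleton works — e.g. {Genotype} leaves P2 open — so {AlcoholUse} is the unique smallest valid adjustment set.

{AlcoholUse}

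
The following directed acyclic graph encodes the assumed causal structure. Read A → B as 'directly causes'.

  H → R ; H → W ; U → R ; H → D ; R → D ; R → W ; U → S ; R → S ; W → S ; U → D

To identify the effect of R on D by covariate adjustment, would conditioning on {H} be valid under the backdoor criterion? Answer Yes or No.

Backdoor paths from R to D (paths whose first edge points into R):
  P1: R <- H -> W -> S <- U -> D
  P2: R <- H -> D
  P3: R <- U -> D
  P4: R <- U -> S <- W <- H -> D
Condition 1 (no descendant of R in the set): holds — descendants of R are {D, S, W}; none are in {H}.
Condition 2 (every backdoor path blocked by {H}):
  P1: blocked at fork node H ∈ conditioning set.
  P2: blocked at fork node H ∈ conditioning set.
  P3: open — no interior node is in the conditioning set.
  P4: blocked at collider S (neither it nor any descendant is in the conditioning set).
{H} does not satisfy the backdoor criterion.

No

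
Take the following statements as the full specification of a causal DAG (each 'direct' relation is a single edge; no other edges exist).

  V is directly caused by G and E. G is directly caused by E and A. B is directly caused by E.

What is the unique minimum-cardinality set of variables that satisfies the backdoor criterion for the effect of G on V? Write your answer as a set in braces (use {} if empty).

Variables eligible for adjustment (non-descendants of G, excluding G and V): {A, B, E}.
Backdoor paths from G to V:
  P1: G <- E -> V
The empty set is not sufficient: P1 (G <- E -> V) has no collider blocking it and no conditioned non-collider, so it is open.
Try {E}:
  P1: blocked at fork node E ∈ conditioning set.
{E} contains no descendant of G and blocks every backdoor path.
No other singleton works — e.g. {B} leaves P1 open — so {E} is the unique smallest valid adjustment set.

{E}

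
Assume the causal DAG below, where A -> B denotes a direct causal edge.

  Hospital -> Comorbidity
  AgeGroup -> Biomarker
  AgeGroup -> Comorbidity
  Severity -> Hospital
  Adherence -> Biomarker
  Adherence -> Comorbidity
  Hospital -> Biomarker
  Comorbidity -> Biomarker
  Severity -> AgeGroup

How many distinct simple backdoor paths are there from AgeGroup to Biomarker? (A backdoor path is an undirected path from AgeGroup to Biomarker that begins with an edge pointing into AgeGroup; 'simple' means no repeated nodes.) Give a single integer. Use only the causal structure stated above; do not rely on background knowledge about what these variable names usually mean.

A backdoor path from AgeGroup to Biomarker is any simple undirected path whose first edge points into AgeGroup (i.e. leaves AgeGroup via a parent).
Parents of AgeGroup: {Severity}.
Enumerating:
  P1: AgeGroup <- Severity -> Hospital -> Comorbidity <- Adherence -> Biomarker
  P2: AgeGroup <- Severity -> Hospital -> Comorbidity -> Biomarker
  P3: AgeGroup <- Severity -> Hospital -> Biomarker
That exhausts the simple backdoor paths. Count: 3.

3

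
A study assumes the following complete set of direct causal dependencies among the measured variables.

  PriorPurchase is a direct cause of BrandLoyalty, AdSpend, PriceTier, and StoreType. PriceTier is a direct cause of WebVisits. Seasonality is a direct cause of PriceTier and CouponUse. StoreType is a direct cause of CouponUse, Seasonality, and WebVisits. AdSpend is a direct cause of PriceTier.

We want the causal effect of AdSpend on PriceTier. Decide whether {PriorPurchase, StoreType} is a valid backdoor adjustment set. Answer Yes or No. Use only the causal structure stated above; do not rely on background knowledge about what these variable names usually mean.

Yes

Backdoor paths from AdSpend to PriceTier (paths whose first edge points into AdSpend):
  P1: AdSpend <- PriorPurchase -> StoreType -> Seasonality -> PriceTier
  P2: AdSpend <- PriorPurchase -> StoreType -> CouponUse <- Seasonality -> PriceTier
  P3: AdSpend <- PriorPurchase -> StoreType -> WebVisits <- PriceTier
  P4: AdSpend <- PriorPurchase -> PriceTier
Condition 1 (no descendant of AdSpend in the set): holds — descendants of AdSpend are {PriceTier, WebVisits}; none are in {PriorPurchase, StoreType}.
Condition 2 (every backdoor path blocked by {PriorPurchase, StoreType}):
  P1: blocked at fork node PriorPurchase ∈ conditioning set.
  P2: blocked at fork node PriorPurchase ∈ conditioning set.
  P3: blocked at fork node PriorPurchase ∈ conditioning set.
  P4: blocked at fork node PriorPurchase ∈ conditioning set.
{PriorPurchase, StoreType} satisfies the backdoor criterion.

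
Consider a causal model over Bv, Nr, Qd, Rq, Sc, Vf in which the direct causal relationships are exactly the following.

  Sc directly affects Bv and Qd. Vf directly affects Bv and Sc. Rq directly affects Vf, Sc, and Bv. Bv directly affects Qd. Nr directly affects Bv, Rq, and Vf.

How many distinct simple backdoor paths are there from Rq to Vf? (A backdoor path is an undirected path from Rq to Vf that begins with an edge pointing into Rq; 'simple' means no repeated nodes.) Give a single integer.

A backdoor path from Rq to Vf is any simple undirected path whose first edge points into Rq (i.e. leaves Rq via a parent).
Parents of Rq: {Nr}.
Enumerating:
  P1: Rq <- Nr -> Vf
  P2: Rq <- Nr -> Bv <- Vf
  P3: Rq <- Nr -> Bv <- Sc <- Vf
  P4: Rq <- Nr -> Bv -> Qd <- Sc <- Vf
That exhausts the simple backdoor paths. Count: 4.

4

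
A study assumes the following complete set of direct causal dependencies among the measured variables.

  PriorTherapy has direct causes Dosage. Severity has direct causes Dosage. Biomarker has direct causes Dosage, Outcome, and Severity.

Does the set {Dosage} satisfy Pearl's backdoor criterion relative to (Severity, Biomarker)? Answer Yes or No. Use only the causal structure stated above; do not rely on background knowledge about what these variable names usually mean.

Backdoor paths from Severity to Biomarker (paths whose first edge points into Severity):
  P1: Severity <- Dosage -> Biomarker
Condition 1 (no descendant of Severity in the set): holds — descendants of Severity are {Biomarker}; none are in {Dosage}.
Condition 2 (every backdoor path blocked by {Dosage}):
  P1: blocked at fork node Dosage ∈ conditioning set.
{Dosage} satisfies the backdoor criterion.

Yes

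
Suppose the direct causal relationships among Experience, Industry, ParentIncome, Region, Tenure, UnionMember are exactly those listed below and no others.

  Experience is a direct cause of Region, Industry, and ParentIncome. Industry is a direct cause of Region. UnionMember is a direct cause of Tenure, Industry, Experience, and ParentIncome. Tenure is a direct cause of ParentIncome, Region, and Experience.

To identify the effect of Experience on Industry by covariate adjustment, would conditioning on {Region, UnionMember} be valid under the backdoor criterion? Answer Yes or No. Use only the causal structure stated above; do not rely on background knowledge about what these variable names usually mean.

No

Backdoor paths from Experience to Industry (paths whose first edge points into Experience):
  P1: Experience <- UnionMember -> Tenure -> Region <- Industry
  P2: Experience <- UnionMember -> Industry
  P3: Experience <- UnionMember -> ParentIncome <- Tenure -> Region <- Industry
  P4: Experience <- Tenure <- UnionMember -> Industry
  P5: Experience <- Tenure -> Region <- Industry
  P6: Experience <- Tenure -> ParentIncome <- UnionMember -> Industry
Condition 1 (no descendant of Experience in the set): FAILS — Region is a descendant of Experience.
Condition 2 (every backdoor path blocked by {Region, UnionMember}):
  P1: blocked at fork node UnionMember ∈ conditioning set.
  P2: blocked at fork node UnionMember ∈ conditioning set.
  P3: blocked at fork node UnionMember ∈ conditioning set.
  P4: blocked at fork node UnionMember ∈ conditioning set.
  P5: open — collider(s) Region are conditioned on (or have a conditioned descendant) and no non-collider on the path is in the set.
  P6: blocked at collider ParentIncome (neither it nor any descendant is in the conditioning set).
{Region, UnionMember} does not satisfy the backdoor criterion.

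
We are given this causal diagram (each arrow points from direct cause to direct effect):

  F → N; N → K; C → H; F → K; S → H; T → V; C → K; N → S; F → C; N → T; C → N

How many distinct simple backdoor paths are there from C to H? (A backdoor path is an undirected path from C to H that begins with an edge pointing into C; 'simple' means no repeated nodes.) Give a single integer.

A backdoor path from C to H is any simple undirected path whose first edge points into C (i.e. leaves C via a parent).
Parents of C: {F}.
Enumerating:
  P1: C <- F -> N -> S -> H
  P2: C <- F -> K <- N -> S -> H
That exhausts the simple backdoor paths. Count: 2.

2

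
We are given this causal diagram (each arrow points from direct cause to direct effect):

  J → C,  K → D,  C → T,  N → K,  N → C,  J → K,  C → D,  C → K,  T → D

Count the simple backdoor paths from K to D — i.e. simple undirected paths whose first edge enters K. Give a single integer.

A backdoor path from K to D is any simple undirected path whose first edge points into K (i.e. leaves K via a parent).
Parents of K: {C, J, N}.
Enumerating:
  P1: K <- N -> C -> T -> D
  P2: K <- N -> C -> D
  P3: K <- J -> C -> T -> D
  P4: K <- J -> C -> D
  P5: K <- C -> T -> D
  P6: K <- C -> D
That exhausts the simple backdoor paths. Count: 6.

6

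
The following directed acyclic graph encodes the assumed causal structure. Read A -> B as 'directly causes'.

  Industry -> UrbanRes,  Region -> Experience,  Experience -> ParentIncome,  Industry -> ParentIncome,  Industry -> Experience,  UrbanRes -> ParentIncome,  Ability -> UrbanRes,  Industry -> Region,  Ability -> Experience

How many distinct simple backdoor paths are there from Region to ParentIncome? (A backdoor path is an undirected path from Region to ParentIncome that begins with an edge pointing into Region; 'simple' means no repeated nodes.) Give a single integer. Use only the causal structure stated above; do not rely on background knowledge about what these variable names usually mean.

5

A backdoor path from Region to ParentIncome is any simple undirected path whose first edge points into Region (i.e. leaves Region via a parent).
Parents of Region: {Industry}.
Enumerating:
  P1: Region <- Industry -> Experience <- Ability -> UrbanRes -> ParentIncome
  P2: Region <- Industry -> Experience -> ParentIncome
  P3: Region <- Industry -> UrbanRes <- Ability -> Experience -> ParentIncome
  P4: Region <- Industry -> UrbanRes -> ParentIncome
  P5: Region <- Industry -> ParentIncome
That exhausts the simple backdoor paths. Count: 5.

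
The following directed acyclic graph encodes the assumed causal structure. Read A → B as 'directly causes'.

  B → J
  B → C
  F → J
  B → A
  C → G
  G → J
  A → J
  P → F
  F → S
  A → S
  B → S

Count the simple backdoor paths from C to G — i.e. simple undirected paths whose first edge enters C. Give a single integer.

A backdoor path from C to G is any simple undirected path whose first edge points into C (i.e. leaves C via a parent).
Parents of C: {B}.
Enumerating:
  P1: C <- B -> A -> S <- F -> J <- G
  P2: C <- B -> A -> J <- G
  P3: C <- B -> S <- A -> J <- G
  P4: C <- B -> S <- F -> J <- G
  P5: C <- B -> J <- G
That exhausts the simple backdoor paths. Count: 5.

5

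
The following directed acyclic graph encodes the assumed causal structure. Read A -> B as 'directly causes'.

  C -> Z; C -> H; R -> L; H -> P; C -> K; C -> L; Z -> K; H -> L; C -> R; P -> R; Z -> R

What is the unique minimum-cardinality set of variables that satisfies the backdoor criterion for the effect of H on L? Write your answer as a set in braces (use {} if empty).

Variables eligible for adjustment (non-descendants of H, excluding H and L): {C, K, Z}.
Backdoor paths from H to L:
  P1: H <- C -> Z -> R -> L
  P2: H <- C -> R -> L
  P3: H <- C -> L
  P4: H <- C -> K <- Z -> R -> L
The empty set is not sufficient: P1 (H <- C -> Z -> R -> L) has no collider blocking it and no conditioned non-collider, so it is open.
Try {C}:
  P1: blocked at fork node C ∈ conditioning set.
  P2: blocked at fork node C ∈ conditioning set.
  P3: blocked at fork node C ∈ conditioning set.
  P4: blocked at fork node C ∈ conditioning set.
{C} contains no descendant of H and blocks every backdoor path.
No other singleton works — e.g. {Z} leaves P2 open — so {C} is the unique smallest valid adjustment set.

{C}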